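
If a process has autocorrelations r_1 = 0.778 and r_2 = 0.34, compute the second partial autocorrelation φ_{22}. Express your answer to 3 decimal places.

φ_{22} = (r_2 − r_1²) / (1 − r_1²)
r_1² = (0.778)² = 0.605284
Numerator = 0.34 − 0.6053 = -0.2653; denominator = 1 − 0.6053 = 0.3947
φ_{22} = -0.2653 / 0.3947 = -0.672

-0.672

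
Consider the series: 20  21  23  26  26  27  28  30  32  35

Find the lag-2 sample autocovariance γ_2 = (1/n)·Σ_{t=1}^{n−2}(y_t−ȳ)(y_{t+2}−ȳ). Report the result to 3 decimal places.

6.552

Mean ȳ = (20 + 21 + 23 + 26 + 26 + 27 + 28 + 30 + 32 + 35)/10 = 26.8000
Σ_{t=1}^{8}(y_t−ȳ)(y_{t+2}−ȳ) = 65.5200
γ_2 = 65.5200 / 10 = 6.552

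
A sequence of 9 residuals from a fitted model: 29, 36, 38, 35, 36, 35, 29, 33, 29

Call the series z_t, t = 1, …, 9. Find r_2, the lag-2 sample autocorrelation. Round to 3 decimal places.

0.062

Mean z̄ = (29 + 36 + 38 + 35 + 36 + 35 + 29 + 33 + 29)/9 = 33.3333
Numerator Σ_{t=1}^{7}(z_t−z̄)(z_{t+2}−z̄) = 6.1111
Denominator Σ(z_t−z̄)² = 98.0000
r_2 = 6.1111 / 98.0000 = 0.062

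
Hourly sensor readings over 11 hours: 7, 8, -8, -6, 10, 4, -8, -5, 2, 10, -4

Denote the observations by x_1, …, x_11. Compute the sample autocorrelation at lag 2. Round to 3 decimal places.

Mean x̄ = (7 + 8 − 8 − 6 + 10 + 4 − 8 − 5 + 2 + 10 − 4)/11 = 0.9091
Numerator Σ_{t=1}^{9}(x_t−x̄)(x_{t+2}−x̄) = -373.6529
Denominator Σ(x_t−x̄)² = 528.9091
r_2 = -373.6529 / 528.9091 = -0.706

-0.706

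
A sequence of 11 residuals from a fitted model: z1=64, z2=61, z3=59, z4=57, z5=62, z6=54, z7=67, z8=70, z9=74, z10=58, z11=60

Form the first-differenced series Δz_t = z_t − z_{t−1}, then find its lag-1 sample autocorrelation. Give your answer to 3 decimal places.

-0.341

First differences Δz: -3, -2, -2, 5, -8, 13, 3, 4, -16, 2
Mean of differences = -0.4000
Numerator Σ(Δz_t−Δz̄)(Δz_{t+1}−Δz̄) = -190.3600
Denominator Σ(Δz_t−Δz̄)² = 558.4000
r_1(Δz) = -190.3600 / 558.4000 = -0.341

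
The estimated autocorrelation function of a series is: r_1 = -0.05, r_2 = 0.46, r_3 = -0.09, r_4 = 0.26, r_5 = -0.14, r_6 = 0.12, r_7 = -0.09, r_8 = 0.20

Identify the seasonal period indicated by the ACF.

2

The largest autocorrelation is r_2 = 0.46, with weaker echoes at lags 4 (0.26) and 8 (0.20); the remaining lags stay at or below 0.12.
The dominant spike at lag 2 indicates a seasonal period of 2.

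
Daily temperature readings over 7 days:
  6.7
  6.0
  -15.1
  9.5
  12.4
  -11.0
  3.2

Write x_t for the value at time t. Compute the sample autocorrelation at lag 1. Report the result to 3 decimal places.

Mean x̄ = (6.7 + 6.0 − 15.1 + 9.5 + 12.4 − 11.0 + 3.2)/7 = 1.6714
Deviations from mean: 5.0286, 4.3286, -16.7714, 7.8286, 10.7286, -12.6714, 1.5286
Numerator Σ_{t=1}^{6}(x_t−x̄)(x_{t+1}−x̄) = -253.4522
Denominator Σ(x_t−x̄)² = 664.5943
r_1 = -253.4522 / 664.5943 = -0.381

-0.381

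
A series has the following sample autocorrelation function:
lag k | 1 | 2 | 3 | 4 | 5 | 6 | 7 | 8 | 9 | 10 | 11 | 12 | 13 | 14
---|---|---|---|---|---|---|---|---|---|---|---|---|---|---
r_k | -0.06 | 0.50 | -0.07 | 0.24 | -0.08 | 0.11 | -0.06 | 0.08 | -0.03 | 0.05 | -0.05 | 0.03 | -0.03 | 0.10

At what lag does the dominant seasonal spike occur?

2

The largest autocorrelation is r_2 = 0.50, with a weaker echo at lag 4 (0.24); the remaining lags stay at or below 0.11.
The dominant spike at lag 2 indicates a seasonal period of 2.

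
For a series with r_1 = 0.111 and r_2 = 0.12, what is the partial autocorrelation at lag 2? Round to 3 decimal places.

0.109

φ_{22} = (r_2 − r_1²) / (1 − r_1²)
r_1² = (0.111)² = 0.012321
Numerator = 0.12 − 0.0123 = 0.1077; denominator = 1 − 0.0123 = 0.9877
φ_{22} = 0.1077 / 0.9877 = 0.109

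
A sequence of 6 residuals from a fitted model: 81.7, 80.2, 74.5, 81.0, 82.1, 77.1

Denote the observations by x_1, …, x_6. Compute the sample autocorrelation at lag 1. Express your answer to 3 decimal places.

Mean x̄ = (81.7 + 80.2 + 74.5 + 81.0 + 82.1 + 77.1)/6 = 79.4333
Σ(x_t−x̄)(x_{t+1}−x̄) = (1.7378) + (-3.7822) + (-7.7289) + (4.1778) + (-6.2222) = -11.8178
Denominator Σ(x_t−x̄)² = 45.0733
r_1 = -11.8178 / 45.0733 = -0.262

-0.262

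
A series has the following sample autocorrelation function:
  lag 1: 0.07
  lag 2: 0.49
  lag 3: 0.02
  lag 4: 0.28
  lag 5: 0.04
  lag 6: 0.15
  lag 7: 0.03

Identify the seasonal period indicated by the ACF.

2

The largest autocorrelation is r_2 = 0.49, with weaker echoes at lags 4 (0.28) and 6 (0.15); the remaining lags stay at or below 0.07.
The dominant spike at lag 2 indicates a seasonal period of 2.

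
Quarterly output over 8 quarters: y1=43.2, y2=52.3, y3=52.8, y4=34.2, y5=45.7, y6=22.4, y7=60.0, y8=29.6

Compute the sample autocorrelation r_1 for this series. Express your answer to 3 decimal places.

Mean ȳ = (43.2 + 52.3 + 52.8 + 34.2 + 45.7 + 22.4 + 60.0 + 29.6)/8 = 42.5250
Σ(y_t−ȳ)(y_{t+1}−ȳ) = (6.5981) + (100.4381) + (-85.5394) + (-26.4319) + (-63.8969) + (-351.6844) + (-225.8644) = -646.3806
Denominator Σ(y_t−ȳ)² = 1158.4150
r_1 = -646.3806 / 1158.4150 = -0.558

-0.558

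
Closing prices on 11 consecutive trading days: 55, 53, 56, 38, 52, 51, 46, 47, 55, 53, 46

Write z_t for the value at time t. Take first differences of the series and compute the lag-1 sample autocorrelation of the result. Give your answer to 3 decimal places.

First differences Δz: -2, 3, -18, 14, -1, -5, 1, 8, -2, -7
Mean of differences = -0.9000
Numerator Σ(Δz_t−Δz̄)(Δz_{t+1}−Δz̄) = -320.8100
Denominator Σ(Δz_t−Δz̄)² = 668.9000
r_1(Δz) = -320.8100 / 668.9000 = -0.480

-0.480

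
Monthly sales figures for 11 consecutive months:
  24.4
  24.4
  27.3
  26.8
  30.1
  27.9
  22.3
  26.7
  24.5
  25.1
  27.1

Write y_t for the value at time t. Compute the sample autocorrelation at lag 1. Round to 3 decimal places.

Mean ȳ = (24.4 + 24.4 + 27.3 + 26.8 + 30.1 + 27.9 + 22.3 + 26.7 + 24.5 + 25.1 + 27.1)/11 = 26.0545
Numerator Σ_{t=1}^{10}(y_t−ȳ)(y_{t+1}−ȳ) = 2.2170
Denominator Σ(y_t−ȳ)² = 46.2873
r_1 = 2.2170 / 46.2873 = 0.048

0.048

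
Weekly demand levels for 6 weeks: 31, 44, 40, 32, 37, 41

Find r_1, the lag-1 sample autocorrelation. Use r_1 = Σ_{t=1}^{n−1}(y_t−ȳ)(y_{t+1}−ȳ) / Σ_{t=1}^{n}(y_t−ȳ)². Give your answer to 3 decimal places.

-0.290

Mean ȳ = (31 + 44 + 40 + 32 + 37 + 41)/6 = 37.5000
Deviations from mean: -6.5000, 6.5000, 2.5000, -5.5000, -0.5000, 3.5000
Σ(y_t−ȳ)(y_{t+1}−ȳ) = (-42.2500) + (16.2500) + (-13.7500) + (2.7500) + (-1.7500) = -38.7500
Denominator Σ(y_t−ȳ)² = 133.5000
r_1 = -38.7500 / 133.5000 = -0.290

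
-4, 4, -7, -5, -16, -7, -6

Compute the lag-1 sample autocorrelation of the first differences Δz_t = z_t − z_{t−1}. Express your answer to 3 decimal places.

First differences Δz: 8, -11, 2, -11, 9, 1
Mean of differences = -0.3333
Numerator Σ(Δz_t−Δz̄)(Δz_{t+1}−Δz̄) = -225.7778
Denominator Σ(Δz_t−Δz̄)² = 391.3333
r_1(Δz) = -225.7778 / 391.3333 = -0.577

-0.577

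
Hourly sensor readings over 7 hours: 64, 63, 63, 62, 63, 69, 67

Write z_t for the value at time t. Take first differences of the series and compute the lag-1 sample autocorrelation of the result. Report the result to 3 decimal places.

First differences Δz: -1, 0, -1, 1, 6, -2
Mean of differences = 0.5000
Numerator Σ(Δz_t−Δz̄)(Δz_{t+1}−Δz̄) = -10.2500
Denominator Σ(Δz_t−Δz̄)² = 41.5000
r_1(Δz) = -10.2500 / 41.5000 = -0.247

-0.247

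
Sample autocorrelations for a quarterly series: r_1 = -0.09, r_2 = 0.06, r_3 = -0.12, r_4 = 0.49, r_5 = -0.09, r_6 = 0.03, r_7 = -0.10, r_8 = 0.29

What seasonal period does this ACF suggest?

The largest autocorrelation is r_4 = 0.49, with a weaker echo at lag 8 (0.29); the remaining lags stay at or below 0.06.
The dominant spike at lag 4 indicates a seasonal period of 4.

4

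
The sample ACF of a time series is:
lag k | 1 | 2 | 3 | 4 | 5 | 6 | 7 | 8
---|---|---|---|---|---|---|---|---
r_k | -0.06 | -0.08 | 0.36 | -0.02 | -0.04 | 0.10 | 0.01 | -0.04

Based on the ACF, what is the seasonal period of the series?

The largest autocorrelation is r_3 = 0.36; the remaining lags stay at or below 0.10.
The dominant spike at lag 3 indicates a seasonal period of 3.

3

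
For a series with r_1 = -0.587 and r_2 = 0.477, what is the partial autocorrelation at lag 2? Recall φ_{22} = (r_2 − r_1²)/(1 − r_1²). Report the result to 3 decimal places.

0.202

φ_{22} = (r_2 − r_1²) / (1 − r_1²)
r_1² = (-0.587)² = 0.344569
Numerator = 0.477 − 0.3446 = 0.1324; denominator = 1 − 0.3446 = 0.6554
φ_{22} = 0.1324 / 0.6554 = 0.202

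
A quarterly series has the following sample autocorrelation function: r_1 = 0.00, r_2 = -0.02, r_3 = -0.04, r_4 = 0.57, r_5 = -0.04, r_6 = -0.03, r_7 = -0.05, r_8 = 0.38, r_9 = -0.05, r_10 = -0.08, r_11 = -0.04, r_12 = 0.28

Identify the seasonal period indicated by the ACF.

The largest autocorrelation is r_4 = 0.57, with weaker echoes at lags 8 (0.38) and 12 (0.28); the remaining lags stay at or below 0.00.
The dominant spike at lag 4 indicates a seasonal period of 4.

4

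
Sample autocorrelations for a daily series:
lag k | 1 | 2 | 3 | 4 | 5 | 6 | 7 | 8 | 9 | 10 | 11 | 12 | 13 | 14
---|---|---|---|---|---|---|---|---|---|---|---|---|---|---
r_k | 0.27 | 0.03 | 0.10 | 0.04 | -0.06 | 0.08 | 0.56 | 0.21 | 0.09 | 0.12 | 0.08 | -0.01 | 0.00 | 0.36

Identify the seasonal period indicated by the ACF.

The largest autocorrelation is r_7 = 0.56, with a weaker echo at lag 14 (0.36); the remaining lags stay at or below 0.27. The elevated value at lag 1 (0.27), dropping to 0.03 at lag 2, reflects decaying short-term dependence rather than seasonality.
The dominant spike at lag 7 indicates a seasonal period of 7.

7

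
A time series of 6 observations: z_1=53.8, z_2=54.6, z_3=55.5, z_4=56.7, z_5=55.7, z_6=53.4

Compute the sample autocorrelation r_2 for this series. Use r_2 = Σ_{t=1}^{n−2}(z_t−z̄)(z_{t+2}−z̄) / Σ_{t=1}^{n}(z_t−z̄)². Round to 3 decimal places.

-0.456

Mean z̄ = (53.8 + 54.6 + 55.5 + 56.7 + 55.7 + 53.4)/6 = 54.9500
Σ(z_t−z̄)(z_{t+2}−z̄) = (-0.6325) + (-0.6125) + (0.4125) + (-2.7125) = -3.5450
Denominator Σ(z_t−z̄)² = 7.7750
r_2 = -3.5450 / 7.7750 = -0.456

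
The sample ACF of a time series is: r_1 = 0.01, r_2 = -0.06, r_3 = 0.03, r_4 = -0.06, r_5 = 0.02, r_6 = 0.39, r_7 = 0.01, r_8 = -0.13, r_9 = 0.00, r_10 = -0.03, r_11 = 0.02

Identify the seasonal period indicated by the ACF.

6

The largest autocorrelation is r_6 = 0.39; the remaining lags stay at or below 0.03.
The dominant spike at lag 6 indicates a seasonal period of 6.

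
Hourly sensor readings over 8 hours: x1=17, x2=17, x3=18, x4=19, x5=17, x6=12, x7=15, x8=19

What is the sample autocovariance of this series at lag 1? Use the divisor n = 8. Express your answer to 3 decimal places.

0.867

Mean x̄ = (17 + 17 + 18 + 19 + 17 + 12 + 15 + 19)/8 = 16.7500
Deviations: 0.2500, 0.2500, 1.2500, 2.2500, 0.2500, -4.7500, -1.7500, 2.2500
Σ_{t=1}^{7}(x_t−x̄)(x_{t+1}−x̄) = 6.9375
γ_1 = 6.9375 / 8 = 0.867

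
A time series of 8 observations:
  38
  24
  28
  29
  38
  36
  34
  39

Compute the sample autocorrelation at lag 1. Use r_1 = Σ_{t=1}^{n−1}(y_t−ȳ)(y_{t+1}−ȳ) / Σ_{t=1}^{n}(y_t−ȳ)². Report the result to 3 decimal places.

Mean ȳ = (38 + 24 + 28 + 29 + 38 + 36 + 34 + 39)/8 = 33.2500
Deviations from mean: 4.7500, -9.2500, -5.2500, -4.2500, 4.7500, 2.7500, 0.7500, 5.7500
Σ(y_t−ȳ)(y_{t+1}−ȳ) = (-43.9375) + (48.5625) + (22.3125) + (-20.1875) + (13.0625) + (2.0625) + (4.3125) = 26.1875
Denominator Σ(y_t−ȳ)² = 217.5000
r_1 = 26.1875 / 217.5000 = 0.120

0.120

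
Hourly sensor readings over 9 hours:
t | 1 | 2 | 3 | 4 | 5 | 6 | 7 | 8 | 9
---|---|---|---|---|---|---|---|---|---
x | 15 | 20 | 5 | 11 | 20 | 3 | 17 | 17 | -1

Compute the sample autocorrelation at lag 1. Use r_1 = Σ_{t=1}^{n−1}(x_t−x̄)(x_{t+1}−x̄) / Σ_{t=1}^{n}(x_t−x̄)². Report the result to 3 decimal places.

Mean x̄ = (15 + 20 + 5 + 11 + 20 + 3 + 17 + 17 − 1)/9 = 11.8889
Numerator Σ_{t=1}^{8}(x_t−x̄)(x_{t+1}−x̄) = -189.0123
Denominator Σ(x_t−x̄)² = 486.8889
r_1 = -189.0123 / 486.8889 = -0.388

-0.388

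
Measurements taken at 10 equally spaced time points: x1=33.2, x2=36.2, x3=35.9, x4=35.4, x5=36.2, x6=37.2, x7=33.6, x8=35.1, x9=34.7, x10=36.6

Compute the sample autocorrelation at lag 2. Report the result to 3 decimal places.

-0.120

Mean x̄ = (33.2 + 36.2 + 35.9 + 35.4 + 36.2 + 37.2 + 33.6 + 35.1 + 34.7 + 36.6)/10 = 35.4100
Numerator Σ_{t=1}^{8}(x_t−x̄)(x_{t+2}−x̄) = -1.7902
Denominator Σ(x_t−x̄)² = 14.8690
r_2 = -1.7902 / 14.8690 = -0.120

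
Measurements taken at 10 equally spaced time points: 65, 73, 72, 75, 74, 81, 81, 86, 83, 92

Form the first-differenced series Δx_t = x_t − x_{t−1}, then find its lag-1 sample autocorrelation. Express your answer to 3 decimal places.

-0.646

First differences Δx: 8, -1, 3, -1, 7, 0, 5, -3, 9
Mean of differences = 3.0000
Numerator Σ(Δx_t−Δx̄)(Δx_{t+1}−Δx̄) = -102.0000
Denominator Σ(Δx_t−Δx̄)² = 158.0000
r_1(Δx) = -102.0000 / 158.0000 = -0.646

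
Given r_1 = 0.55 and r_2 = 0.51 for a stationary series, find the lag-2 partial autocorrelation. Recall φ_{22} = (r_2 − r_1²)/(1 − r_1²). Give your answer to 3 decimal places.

φ_{22} = (r_2 − r_1²) / (1 − r_1²)
r_1² = (0.55)² = 0.3025
Numerator = 0.51 − 0.3025 = 0.2075; denominator = 1 − 0.3025 = 0.6975
φ_{22} = 0.2075 / 0.6975 = 0.297

0.297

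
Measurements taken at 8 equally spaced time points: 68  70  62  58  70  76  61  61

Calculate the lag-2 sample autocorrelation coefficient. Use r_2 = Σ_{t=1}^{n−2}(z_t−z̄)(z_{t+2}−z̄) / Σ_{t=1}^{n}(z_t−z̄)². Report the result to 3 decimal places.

-0.774

Mean z̄ = (68 + 70 + 62 + 58 + 70 + 76 + 61 + 61)/8 = 65.7500
Σ(z_t−z̄)(z_{t+2}−z̄) = (-8.4375) + (-32.9375) + (-15.9375) + (-79.4375) + (-20.1875) + (-48.6875) = -205.6250
Denominator Σ(z_t−z̄)² = 265.5000
r_2 = -205.6250 / 265.5000 = -0.774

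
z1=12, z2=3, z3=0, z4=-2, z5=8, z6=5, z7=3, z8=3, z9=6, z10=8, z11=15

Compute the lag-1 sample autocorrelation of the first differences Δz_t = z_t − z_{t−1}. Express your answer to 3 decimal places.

0.028

First differences Δz: -9, -3, -2, 10, -3, -2, 0, 3, 2, 7
Mean of differences = 0.3000
Numerator Σ(Δz_t−Δz̄)(Δz_{t+1}−Δz̄) = 7.4100
Denominator Σ(Δz_t−Δz̄)² = 268.1000
r_1(Δz) = 7.4100 / 268.1000 = 0.028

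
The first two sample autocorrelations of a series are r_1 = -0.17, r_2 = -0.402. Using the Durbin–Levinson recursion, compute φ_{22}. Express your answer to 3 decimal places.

φ_{22} = (r_2 − r_1²) / (1 − r_1²)
r_1² = (-0.17)² = 0.0289
Numerator = -0.402 − 0.0289 = -0.4309; denominator = 1 − 0.0289 = 0.9711
φ_{22} = -0.4309 / 0.9711 = -0.444

-0.444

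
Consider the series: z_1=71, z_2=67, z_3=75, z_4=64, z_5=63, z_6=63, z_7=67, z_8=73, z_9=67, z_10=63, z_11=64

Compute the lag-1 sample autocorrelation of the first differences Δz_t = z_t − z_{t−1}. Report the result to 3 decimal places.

-0.345

First differences Δz: -4, 8, -11, -1, 0, 4, 6, -6, -4, 1
Mean of differences = -0.7000
Numerator Σ(Δz_t−Δz̄)(Δz_{t+1}−Δz̄) = -104.2900
Denominator Σ(Δz_t−Δz̄)² = 302.1000
r_1(Δz) = -104.2900 / 302.1000 = -0.345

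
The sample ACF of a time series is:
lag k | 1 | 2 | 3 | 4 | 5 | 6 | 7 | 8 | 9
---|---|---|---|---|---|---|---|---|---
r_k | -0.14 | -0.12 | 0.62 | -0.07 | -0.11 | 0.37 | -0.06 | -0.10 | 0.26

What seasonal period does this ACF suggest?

3

The largest autocorrelation is r_3 = 0.62, with weaker echoes at lags 6 (0.37) and 9 (0.26); the remaining lags stay at or below -0.06.
The dominant spike at lag 3 indicates a seasonal period of 3.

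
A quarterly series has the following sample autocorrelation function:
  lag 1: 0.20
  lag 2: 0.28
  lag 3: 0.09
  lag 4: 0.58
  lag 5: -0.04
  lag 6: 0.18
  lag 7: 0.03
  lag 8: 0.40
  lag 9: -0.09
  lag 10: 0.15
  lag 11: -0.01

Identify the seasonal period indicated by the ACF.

The largest autocorrelation is r_4 = 0.58, with a weaker echo at lag 8 (0.40); the remaining lags stay at or below 0.28.
The dominant spike at lag 4 indicates a seasonal period of 4.

4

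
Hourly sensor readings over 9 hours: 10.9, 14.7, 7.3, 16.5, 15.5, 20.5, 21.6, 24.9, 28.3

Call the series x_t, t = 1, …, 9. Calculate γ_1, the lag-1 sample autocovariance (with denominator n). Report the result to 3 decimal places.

19.573

Mean x̄ = (10.9 + 14.7 + 7.3 + 16.5 + 15.5 + 20.5 + 21.6 + 24.9 + 28.3)/9 = 17.8000
Σ_{t=1}^{8}(x_t−x̄)(x_{t+1}−x̄) = 176.1600
γ_1 = 176.1600 / 9 = 19.573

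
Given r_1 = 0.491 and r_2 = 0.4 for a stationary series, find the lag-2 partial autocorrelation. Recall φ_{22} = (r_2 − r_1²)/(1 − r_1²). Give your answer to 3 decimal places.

φ_{22} = (r_2 − r_1²) / (1 − r_1²)
r_1² = (0.491)² = 0.241081
Numerator = 0.4 − 0.2411 = 0.1589; denominator = 1 − 0.2411 = 0.7589
φ_{22} = 0.1589 / 0.7589 = 0.209

0.209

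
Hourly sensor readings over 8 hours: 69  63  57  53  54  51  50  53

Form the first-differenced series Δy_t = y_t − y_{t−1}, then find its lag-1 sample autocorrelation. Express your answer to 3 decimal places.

First differences Δy: -6, -6, -4, 1, -3, -1, 3
Mean of differences = -2.2857
Numerator Σ(Δy_t−Δȳ)(Δy_{t+1}−Δȳ) = 18.0612
Denominator Σ(Δy_t−Δȳ)² = 71.4286
r_1(Δy) = 18.0612 / 71.4286 = 0.253

0.253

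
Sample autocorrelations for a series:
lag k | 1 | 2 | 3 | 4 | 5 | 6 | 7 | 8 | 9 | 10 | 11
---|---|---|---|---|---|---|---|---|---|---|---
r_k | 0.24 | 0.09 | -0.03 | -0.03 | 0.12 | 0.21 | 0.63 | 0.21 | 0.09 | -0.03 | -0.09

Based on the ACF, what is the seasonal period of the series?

The largest autocorrelation is r_7 = 0.63; the remaining lags stay at or below 0.24.
The dominant spike at lag 7 indicates a seasonal period of 7.

7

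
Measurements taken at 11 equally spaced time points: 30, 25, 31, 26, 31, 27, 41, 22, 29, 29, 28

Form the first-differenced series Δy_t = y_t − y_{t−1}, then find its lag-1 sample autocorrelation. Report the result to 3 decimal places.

-0.762

First differences Δy: -5, 6, -5, 5, -4, 14, -19, 7, 0, -1
Mean of differences = -0.2000
Numerator Σ(Δy_t−Δȳ)(Δy_{t+1}−Δȳ) = -559.2400
Denominator Σ(Δy_t−Δȳ)² = 733.6000
r_1(Δy) = -559.2400 / 733.6000 = -0.762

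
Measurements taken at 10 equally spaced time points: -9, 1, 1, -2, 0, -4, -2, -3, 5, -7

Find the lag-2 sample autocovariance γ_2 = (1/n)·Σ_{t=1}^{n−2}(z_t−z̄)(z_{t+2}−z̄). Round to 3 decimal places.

-0.800

Mean z̄ = (-9 + 1 + 1 − 2 + 0 − 4 − 2 − 3 + 5 − 7)/10 = -2.0000
Σ_{t=1}^{8}(z_t−z̄)(z_{t+2}−z̄) = -8.0000
γ_2 = -8.0000 / 10 = -0.800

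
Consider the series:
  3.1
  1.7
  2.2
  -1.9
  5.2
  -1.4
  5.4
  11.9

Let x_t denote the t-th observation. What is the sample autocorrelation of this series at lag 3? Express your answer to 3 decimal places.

Mean x̄ = (3.1 + 1.7 + 2.2 − 1.9 + 5.2 − 1.4 + 5.4 + 11.9)/8 = 3.2750
Deviations from mean: -0.1750, -1.5750, -1.0750, -5.1750, 1.9250, -4.6750, 2.1250, 8.6250
Numerator Σ_{t=1}^{5}(x_t−x̄)(x_{t+3}−x̄) = 8.5056
Denominator Σ(x_t−x̄)² = 134.9150
r_3 = 8.5056 / 134.9150 = 0.063

0.063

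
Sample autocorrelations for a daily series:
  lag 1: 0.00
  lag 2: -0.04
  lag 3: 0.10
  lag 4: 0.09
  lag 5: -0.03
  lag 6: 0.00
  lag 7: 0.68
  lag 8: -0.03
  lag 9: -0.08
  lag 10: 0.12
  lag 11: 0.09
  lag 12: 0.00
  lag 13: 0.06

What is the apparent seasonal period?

The largest autocorrelation is r_7 = 0.68; the remaining lags stay at or below 0.12.
The dominant spike at lag 7 indicates a seasonal period of 7.

7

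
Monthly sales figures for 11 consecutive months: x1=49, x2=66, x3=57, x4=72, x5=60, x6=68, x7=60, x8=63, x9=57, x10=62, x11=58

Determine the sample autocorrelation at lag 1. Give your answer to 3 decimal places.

Mean x̄ = (49 + 66 + 57 + 72 + 60 + 68 + 60 + 63 + 57 + 62 + 58)/11 = 61.0909
Numerator Σ_{t=1}^{10}(x_t−x̄)(x_{t+1}−x̄) = -167.4628
Denominator Σ(x_t−x̄)² = 386.9091
r_1 = -167.4628 / 386.9091 = -0.433

-0.433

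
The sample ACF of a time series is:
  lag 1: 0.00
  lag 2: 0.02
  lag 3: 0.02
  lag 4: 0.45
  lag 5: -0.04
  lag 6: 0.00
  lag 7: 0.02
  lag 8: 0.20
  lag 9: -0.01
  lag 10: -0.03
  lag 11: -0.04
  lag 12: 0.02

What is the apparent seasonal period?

The largest autocorrelation is r_4 = 0.45, with a weaker echo at lag 8 (0.20); the remaining lags stay at or below 0.02.
The dominant spike at lag 4 indicates a seasonal period of 4.

4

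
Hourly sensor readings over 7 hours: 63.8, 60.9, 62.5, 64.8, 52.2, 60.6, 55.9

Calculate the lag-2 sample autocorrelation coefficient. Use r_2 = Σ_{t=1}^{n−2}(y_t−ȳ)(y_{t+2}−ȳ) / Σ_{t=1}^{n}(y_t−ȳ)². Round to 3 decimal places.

Mean ȳ = (63.8 + 60.9 + 62.5 + 64.8 + 52.2 + 60.6 + 55.9)/7 = 60.1000
Deviations from mean: 3.7000, 0.8000, 2.4000, 4.7000, -7.9000, 0.5000, -4.2000
Σ(y_t−ȳ)(y_{t+2}−ȳ) = (8.8800) + (3.7600) + (-18.9600) + (2.3500) + (33.1800) = 29.2100
Denominator Σ(y_t−ȳ)² = 122.4800
r_2 = 29.2100 / 122.4800 = 0.238

0.238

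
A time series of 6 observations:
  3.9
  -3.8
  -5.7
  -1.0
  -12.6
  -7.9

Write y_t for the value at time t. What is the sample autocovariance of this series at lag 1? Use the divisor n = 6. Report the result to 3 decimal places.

-0.009

Mean ȳ = (3.9 − 3.8 − 5.7 − 1.0 − 12.6 − 7.9)/6 = -4.5167
Deviations: 8.4167, 0.7167, -1.1833, 3.5167, -8.0833, -3.3833
Σ_{t=1}^{5}(y_t−ȳ)(y_{t+1}−ȳ) = -0.0553
γ_1 = -0.0553 / 6 = -0.009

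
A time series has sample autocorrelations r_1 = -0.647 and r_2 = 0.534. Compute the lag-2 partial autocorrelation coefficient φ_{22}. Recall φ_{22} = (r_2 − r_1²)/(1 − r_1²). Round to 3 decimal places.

0.198

φ_{22} = (r_2 − r_1²) / (1 − r_1²)
r_1² = (-0.647)² = 0.418609
Numerator = 0.534 − 0.4186 = 0.1154; denominator = 1 − 0.4186 = 0.5814
φ_{22} = 0.1154 / 0.5814 = 0.198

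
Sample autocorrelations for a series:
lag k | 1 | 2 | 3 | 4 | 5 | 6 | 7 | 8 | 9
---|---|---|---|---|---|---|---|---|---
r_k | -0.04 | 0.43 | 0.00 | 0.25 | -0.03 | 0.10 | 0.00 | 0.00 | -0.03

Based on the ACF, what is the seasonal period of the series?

The largest autocorrelation is r_2 = 0.43, with a weaker echo at lag 4 (0.25); the remaining lags stay at or below 0.10.
The dominant spike at lag 2 indicates a seasonal period of 2.

2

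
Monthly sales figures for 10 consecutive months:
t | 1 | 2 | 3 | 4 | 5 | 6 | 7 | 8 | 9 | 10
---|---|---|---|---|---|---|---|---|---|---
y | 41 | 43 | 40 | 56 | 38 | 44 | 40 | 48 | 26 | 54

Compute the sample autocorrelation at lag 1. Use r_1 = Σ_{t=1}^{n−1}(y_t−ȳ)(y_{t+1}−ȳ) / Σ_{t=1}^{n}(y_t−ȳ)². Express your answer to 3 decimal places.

-0.612

Mean ȳ = (41 + 43 + 40 + 56 + 38 + 44 + 40 + 48 + 26 + 54)/10 = 43.0000
Numerator Σ_{t=1}^{9}(y_t−ȳ)(y_{t+1}−ȳ) = -399.0000
Denominator Σ(y_t−ȳ)² = 652.0000
r_1 = -399.0000 / 652.0000 = -0.612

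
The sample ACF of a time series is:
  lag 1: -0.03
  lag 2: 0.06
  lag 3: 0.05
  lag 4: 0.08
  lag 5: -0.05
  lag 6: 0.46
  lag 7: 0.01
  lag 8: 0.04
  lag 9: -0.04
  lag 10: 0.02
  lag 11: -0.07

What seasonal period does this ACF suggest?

6

The largest autocorrelation is r_6 = 0.46; the remaining lags stay at or below 0.08.
The dominant spike at lag 6 indicates a seasonal period of 6.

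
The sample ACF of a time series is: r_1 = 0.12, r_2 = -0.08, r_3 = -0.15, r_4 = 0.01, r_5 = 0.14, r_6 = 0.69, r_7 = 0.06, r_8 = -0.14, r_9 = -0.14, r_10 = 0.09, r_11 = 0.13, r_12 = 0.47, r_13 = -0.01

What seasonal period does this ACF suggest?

6

The largest autocorrelation is r_6 = 0.69, with a weaker echo at lag 12 (0.47); the remaining lags stay at or below 0.14.
The dominant spike at lag 6 indicates a seasonal period of 6.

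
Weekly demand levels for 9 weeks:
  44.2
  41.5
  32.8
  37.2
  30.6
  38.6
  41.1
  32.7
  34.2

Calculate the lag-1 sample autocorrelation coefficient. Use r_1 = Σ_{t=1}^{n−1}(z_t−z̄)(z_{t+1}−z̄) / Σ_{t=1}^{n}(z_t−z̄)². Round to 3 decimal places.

Mean z̄ = (44.2 + 41.5 + 32.8 + 37.2 + 30.6 + 38.6 + 41.1 + 32.7 + 34.2)/9 = 36.9889
Numerator Σ_{t=1}^{8}(z_t−z̄)(z_{t+1}−z̄) = 2.0599
Denominator Σ(z_t−z̄)² = 176.4289
r_1 = 2.0599 / 176.4289 = 0.012

0.012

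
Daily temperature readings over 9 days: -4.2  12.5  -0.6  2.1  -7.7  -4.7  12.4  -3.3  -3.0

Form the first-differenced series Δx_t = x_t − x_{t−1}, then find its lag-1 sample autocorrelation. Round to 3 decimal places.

-0.481

First differences Δx: 16.7, -13.1, 2.7, -9.8, 3.0, 17.1, -15.7, 0.3
Mean of differences = 0.1500
Numerator Σ(Δx_t−Δx̄)(Δx_{t+1}−Δx̄) = -529.5325
Denominator Σ(Δx_t−Δx̄)² = 1101.6400
r_1(Δx) = -529.5325 / 1101.6400 = -0.481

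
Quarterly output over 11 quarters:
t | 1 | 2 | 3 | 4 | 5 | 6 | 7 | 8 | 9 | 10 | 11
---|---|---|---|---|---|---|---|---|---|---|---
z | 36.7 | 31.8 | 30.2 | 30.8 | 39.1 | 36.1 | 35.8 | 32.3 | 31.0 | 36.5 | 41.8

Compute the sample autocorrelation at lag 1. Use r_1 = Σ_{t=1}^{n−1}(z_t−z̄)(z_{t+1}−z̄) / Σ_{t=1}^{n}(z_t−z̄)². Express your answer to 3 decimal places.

0.195

Mean z̄ = (36.7 + 31.8 + 30.2 + 30.8 + 39.1 + 36.1 + 35.8 + 32.3 + 31.0 + 36.5 + 41.8)/11 = 34.7364
Numerator Σ_{t=1}^{10}(z_t−z̄)(z_{t+1}−z̄) = 28.0150
Denominator Σ(z_t−z̄)² = 143.4855
r_1 = 28.0150 / 143.4855 = 0.195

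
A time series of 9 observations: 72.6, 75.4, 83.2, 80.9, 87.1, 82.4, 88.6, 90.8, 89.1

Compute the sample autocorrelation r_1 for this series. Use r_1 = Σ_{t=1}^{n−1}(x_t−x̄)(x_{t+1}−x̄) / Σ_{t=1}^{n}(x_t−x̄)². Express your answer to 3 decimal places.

Mean x̄ = (72.6 + 75.4 + 83.2 + 80.9 + 87.1 + 82.4 + 88.6 + 90.8 + 89.1)/9 = 83.3444
Numerator Σ_{t=1}^{8}(x_t−x̄)(x_{t+1}−x̄) = 151.2625
Denominator Σ(x_t−x̄)² = 315.8822
r_1 = 151.2625 / 315.8822 = 0.479

0.479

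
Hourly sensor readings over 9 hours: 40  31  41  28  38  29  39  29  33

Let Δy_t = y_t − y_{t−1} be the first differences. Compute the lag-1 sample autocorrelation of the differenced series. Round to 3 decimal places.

First differences Δy: -9, 10, -13, 10, -9, 10, -10, 4
Mean of differences = -0.8750
Numerator Σ(Δy_t−Δȳ)(Δy_{t+1}−Δȳ) = -672.5156
Denominator Σ(Δy_t−Δȳ)² = 740.8750
r_1(Δy) = -672.5156 / 740.8750 = -0.908

-0.908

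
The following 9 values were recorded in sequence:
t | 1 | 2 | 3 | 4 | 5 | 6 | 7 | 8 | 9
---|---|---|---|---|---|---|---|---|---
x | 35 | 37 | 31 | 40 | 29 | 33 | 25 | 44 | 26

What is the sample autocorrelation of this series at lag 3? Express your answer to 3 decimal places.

-0.321

Mean x̄ = (35 + 37 + 31 + 40 + 29 + 33 + 25 + 44 + 26)/9 = 33.3333
Σ(x_t−x̄)(x_{t+3}−x̄) = (11.1111) + (-15.8889) + (0.7778) + (-55.5556) + (-46.2222) + (2.4444) = -103.3333
Denominator Σ(x_t−x̄)² = 322.0000
r_3 = -103.3333 / 322.0000 = -0.321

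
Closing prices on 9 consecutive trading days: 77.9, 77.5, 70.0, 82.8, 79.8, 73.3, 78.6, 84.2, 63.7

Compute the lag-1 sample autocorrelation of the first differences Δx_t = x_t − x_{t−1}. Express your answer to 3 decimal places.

First differences Δx: -0.4, -7.5, 12.8, -3.0, -6.5, 5.3, 5.6, -20.5
Mean of differences = -1.7750
Numerator Σ(Δx_t−Δx̄)(Δx_{t+1}−Δx̄) = -222.7281
Denominator Σ(Δx_t−Δx̄)² = 725.9950
r_1(Δx) = -222.7281 / 725.9950 = -0.307

-0.307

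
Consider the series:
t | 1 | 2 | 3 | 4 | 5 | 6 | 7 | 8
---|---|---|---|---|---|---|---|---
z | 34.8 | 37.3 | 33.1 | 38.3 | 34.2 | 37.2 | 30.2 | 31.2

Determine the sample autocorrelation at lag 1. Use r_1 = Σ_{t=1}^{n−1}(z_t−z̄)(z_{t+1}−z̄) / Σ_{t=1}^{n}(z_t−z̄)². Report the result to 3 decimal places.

-0.129

Mean z̄ = (34.8 + 37.3 + 33.1 + 38.3 + 34.2 + 37.2 + 30.2 + 31.2)/8 = 34.5375
Deviations from mean: 0.2625, 2.7625, -1.4375, 3.7625, -0.3375, 2.6625, -4.3375, -3.3375
Σ(z_t−z̄)(z_{t+1}−z̄) = (0.7252) + (-3.9711) + (-5.4086) + (-1.2698) + (-0.8986) + (-11.5486) + (14.4764) = -7.8952
Denominator Σ(z_t−z̄)² = 61.0788
r_1 = -7.8952 / 61.0788 = -0.129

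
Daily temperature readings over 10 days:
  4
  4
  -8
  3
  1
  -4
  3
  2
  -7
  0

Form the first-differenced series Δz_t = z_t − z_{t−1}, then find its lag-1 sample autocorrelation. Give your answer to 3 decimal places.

-0.519

First differences Δz: 0, -12, 11, -2, -5, 7, -1, -9, 7
Mean of differences = -0.4444
Numerator Σ(Δz_t−Δz̄)(Δz_{t+1}−Δz̄) = -245.0864
Denominator Σ(Δz_t−Δz̄)² = 472.2222
r_1(Δz) = -245.0864 / 472.2222 = -0.519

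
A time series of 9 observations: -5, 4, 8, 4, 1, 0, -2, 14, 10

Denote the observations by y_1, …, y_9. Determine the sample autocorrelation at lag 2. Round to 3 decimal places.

-0.368

Mean ȳ = (-5 + 4 + 8 + 4 + 1 + 0 − 2 + 14 + 10)/9 = 3.7778
Numerator Σ_{t=1}^{7}(y_t−ȳ)(y_{t+2}−ȳ) = -108.0988
Denominator Σ(y_t−ȳ)² = 293.5556
r_2 = -108.0988 / 293.5556 = -0.368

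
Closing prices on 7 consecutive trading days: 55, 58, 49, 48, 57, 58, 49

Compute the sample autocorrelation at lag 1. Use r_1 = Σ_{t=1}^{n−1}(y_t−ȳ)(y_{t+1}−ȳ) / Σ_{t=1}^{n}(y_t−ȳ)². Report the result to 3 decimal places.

-0.098

Mean ȳ = (55 + 58 + 49 + 48 + 57 + 58 + 49)/7 = 53.4286
Deviations from mean: 1.5714, 4.5714, -4.4286, -5.4286, 3.5714, 4.5714, -4.4286
Numerator Σ_{t=1}^{6}(y_t−ȳ)(y_{t+1}−ȳ) = -12.3265
Denominator Σ(y_t−ȳ)² = 125.7143
r_1 = -12.3265 / 125.7143 = -0.098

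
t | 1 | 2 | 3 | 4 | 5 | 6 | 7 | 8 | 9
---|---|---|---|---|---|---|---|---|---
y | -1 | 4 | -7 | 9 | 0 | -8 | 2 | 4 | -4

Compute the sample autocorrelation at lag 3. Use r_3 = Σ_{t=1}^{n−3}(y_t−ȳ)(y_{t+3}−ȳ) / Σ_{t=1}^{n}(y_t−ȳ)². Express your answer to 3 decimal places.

Mean ȳ = (-1 + 4 − 7 + 9 + 0 − 8 + 2 + 4 − 4)/9 = -0.1111
Numerator Σ_{t=1}^{6}(y_t−ȳ)(y_{t+3}−ȳ) = 97.0741
Denominator Σ(y_t−ȳ)² = 246.8889
r_3 = 97.0741 / 246.8889 = 0.393

0.393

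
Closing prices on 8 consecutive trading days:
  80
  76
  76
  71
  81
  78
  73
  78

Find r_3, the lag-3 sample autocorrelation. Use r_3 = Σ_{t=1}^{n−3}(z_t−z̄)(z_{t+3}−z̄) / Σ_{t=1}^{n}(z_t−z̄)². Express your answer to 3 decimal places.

0.048

Mean z̄ = (80 + 76 + 76 + 71 + 81 + 78 + 73 + 78)/8 = 76.6250
Deviations from mean: 3.3750, -0.6250, -0.6250, -5.6250, 4.3750, 1.3750, -3.6250, 1.3750
Numerator Σ_{t=1}^{5}(z_t−z̄)(z_{t+3}−z̄) = 3.8281
Denominator Σ(z_t−z̄)² = 79.8750
r_3 = 3.8281 / 79.8750 = 0.048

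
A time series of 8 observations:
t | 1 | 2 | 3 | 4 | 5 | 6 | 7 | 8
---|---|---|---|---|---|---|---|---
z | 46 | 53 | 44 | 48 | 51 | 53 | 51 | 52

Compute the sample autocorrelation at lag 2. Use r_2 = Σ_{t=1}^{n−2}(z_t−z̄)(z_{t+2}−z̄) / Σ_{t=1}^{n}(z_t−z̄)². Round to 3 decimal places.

0.149

Mean z̄ = (46 + 53 + 44 + 48 + 51 + 53 + 51 + 52)/8 = 49.7500
Deviations from mean: -3.7500, 3.2500, -5.7500, -1.7500, 1.2500, 3.2500, 1.2500, 2.2500
Σ(z_t−z̄)(z_{t+2}−z̄) = (21.5625) + (-5.6875) + (-7.1875) + (-5.6875) + (1.5625) + (7.3125) = 11.8750
Denominator Σ(z_t−z̄)² = 79.5000
r_2 = 11.8750 / 79.5000 = 0.149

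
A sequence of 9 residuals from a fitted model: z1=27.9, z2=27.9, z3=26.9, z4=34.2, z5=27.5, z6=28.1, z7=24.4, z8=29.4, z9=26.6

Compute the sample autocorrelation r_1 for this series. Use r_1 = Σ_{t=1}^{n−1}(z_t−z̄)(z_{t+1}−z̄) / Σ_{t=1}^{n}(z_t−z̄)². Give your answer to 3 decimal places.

Mean z̄ = (27.9 + 27.9 + 26.9 + 34.2 + 27.5 + 28.1 + 24.4 + 29.4 + 26.6)/9 = 28.1000
Numerator Σ_{t=1}^{8}(z_t−z̄)(z_{t+1}−z̄) = -17.4600
Denominator Σ(z_t−z̄)² = 56.7200
r_1 = -17.4600 / 56.7200 = -0.308

-0.308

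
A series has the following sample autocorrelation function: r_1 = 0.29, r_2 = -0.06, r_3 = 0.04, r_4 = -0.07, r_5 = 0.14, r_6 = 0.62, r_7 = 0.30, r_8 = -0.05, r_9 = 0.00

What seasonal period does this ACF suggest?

6

The largest autocorrelation is r_6 = 0.62; the remaining lags stay at or below 0.30.
The dominant spike at lag 6 indicates a seasonal period of 6.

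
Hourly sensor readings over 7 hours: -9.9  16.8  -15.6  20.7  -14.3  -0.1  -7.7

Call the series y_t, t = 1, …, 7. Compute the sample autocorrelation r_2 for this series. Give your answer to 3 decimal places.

Mean ȳ = (-9.9 + 16.8 − 15.6 + 20.7 − 14.3 − 0.1 − 7.7)/7 = -1.4429
Deviations from mean: -8.4571, 18.2429, -14.1571, 22.1429, -12.8571, 1.3429, -6.2571
Σ(y_t−ȳ)(y_{t+2}−ȳ) = (119.7290) + (403.9490) + (182.0204) + (29.7347) + (80.4490) = 815.8820
Denominator Σ(y_t−ȳ)² = 1301.3171
r_2 = 815.8820 / 1301.3171 = 0.627

0.627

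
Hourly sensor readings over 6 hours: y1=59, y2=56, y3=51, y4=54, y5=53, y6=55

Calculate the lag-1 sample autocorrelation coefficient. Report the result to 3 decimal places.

0.104

Mean ȳ = (59 + 56 + 51 + 54 + 53 + 55)/6 = 54.6667
Deviations from mean: 4.3333, 1.3333, -3.6667, -0.6667, -1.6667, 0.3333
Σ(y_t−ȳ)(y_{t+1}−ȳ) = (5.7778) + (-4.8889) + (2.4444) + (1.1111) + (-0.5556) = 3.8889
Denominator Σ(y_t−ȳ)² = 37.3333
r_1 = 3.8889 / 37.3333 = 0.104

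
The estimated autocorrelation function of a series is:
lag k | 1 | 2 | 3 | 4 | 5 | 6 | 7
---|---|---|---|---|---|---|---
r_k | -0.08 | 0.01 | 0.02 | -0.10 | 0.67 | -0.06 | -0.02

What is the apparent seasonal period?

The largest autocorrelation is r_5 = 0.67; the remaining lags stay at or below 0.02.
The dominant spike at lag 5 indicates a seasonal period of 5.

5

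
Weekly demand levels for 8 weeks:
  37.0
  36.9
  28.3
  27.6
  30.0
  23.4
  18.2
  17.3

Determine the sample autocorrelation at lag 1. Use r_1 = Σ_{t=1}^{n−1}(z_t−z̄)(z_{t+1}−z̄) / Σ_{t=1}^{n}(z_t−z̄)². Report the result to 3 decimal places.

0.560

Mean z̄ = (37.0 + 36.9 + 28.3 + 27.6 + 30.0 + 23.4 + 18.2 + 17.3)/8 = 27.3375
Σ(z_t−z̄)(z_{t+1}−z̄) = (92.3977) + (9.2039) + (0.2527) + (0.6989) + (-10.4836) + (35.9789) + (91.7177) = 219.7661
Denominator Σ(z_t−z̄)² = 392.6388
r_1 = 219.7661 / 392.6388 = 0.560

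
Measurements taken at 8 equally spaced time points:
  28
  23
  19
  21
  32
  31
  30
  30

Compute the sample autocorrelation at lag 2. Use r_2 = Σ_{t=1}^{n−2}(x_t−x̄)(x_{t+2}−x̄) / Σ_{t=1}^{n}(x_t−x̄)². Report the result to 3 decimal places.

-0.127

Mean x̄ = (28 + 23 + 19 + 21 + 32 + 31 + 30 + 30)/8 = 26.7500
Deviations from mean: 1.2500, -3.7500, -7.7500, -5.7500, 5.2500, 4.2500, 3.2500, 3.2500
Numerator Σ_{t=1}^{6}(x_t−x̄)(x_{t+2}−x̄) = -22.3750
Denominator Σ(x_t−x̄)² = 175.5000
r_2 = -22.3750 / 175.5000 = -0.127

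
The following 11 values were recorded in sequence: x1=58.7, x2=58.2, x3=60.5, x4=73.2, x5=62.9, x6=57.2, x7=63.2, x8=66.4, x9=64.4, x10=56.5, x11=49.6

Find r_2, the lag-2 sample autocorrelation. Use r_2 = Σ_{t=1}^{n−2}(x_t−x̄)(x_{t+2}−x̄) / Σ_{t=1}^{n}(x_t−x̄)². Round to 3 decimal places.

-0.404

Mean x̄ = (58.7 + 58.2 + 60.5 + 73.2 + 62.9 + 57.2 + 63.2 + 66.4 + 64.4 + 56.5 + 49.6)/11 = 60.9818
Numerator Σ_{t=1}^{9}(x_t−x̄)(x_{t+2}−x̄) = -151.8625
Denominator Σ(x_t−x̄)² = 376.0364
r_2 = -151.8625 / 376.0364 = -0.404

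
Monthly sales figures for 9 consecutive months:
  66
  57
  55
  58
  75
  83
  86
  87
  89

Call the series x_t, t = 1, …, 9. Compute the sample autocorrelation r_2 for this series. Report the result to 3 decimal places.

Mean x̄ = (66 + 57 + 55 + 58 + 75 + 83 + 86 + 87 + 89)/9 = 72.8889
Numerator Σ_{t=1}^{7}(x_t−x̄)(x_{t+2}−x̄) = 553.0864
Denominator Σ(x_t−x̄)² = 1578.8889
r_2 = 553.0864 / 1578.8889 = 0.350

0.350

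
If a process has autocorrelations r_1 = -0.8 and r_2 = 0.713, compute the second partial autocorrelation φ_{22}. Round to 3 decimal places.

φ_{22} = (r_2 − r_1²) / (1 − r_1²)
r_1² = (-0.8)² = 0.64
Numerator = 0.713 − 0.6400 = 0.0730; denominator = 1 − 0.6400 = 0.3600
φ_{22} = 0.0730 / 0.3600 = 0.203

0.203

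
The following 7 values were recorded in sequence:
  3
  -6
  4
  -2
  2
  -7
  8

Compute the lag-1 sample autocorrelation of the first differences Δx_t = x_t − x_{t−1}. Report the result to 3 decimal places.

First differences Δx: -9, 10, -6, 4, -9, 15
Mean of differences = 0.8333
Numerator Σ(Δx_t−Δx̄)(Δx_{t+1}−Δx̄) = -344.8611
Denominator Σ(Δx_t−Δx̄)² = 534.8333
r_1(Δx) = -344.8611 / 534.8333 = -0.645

-0.645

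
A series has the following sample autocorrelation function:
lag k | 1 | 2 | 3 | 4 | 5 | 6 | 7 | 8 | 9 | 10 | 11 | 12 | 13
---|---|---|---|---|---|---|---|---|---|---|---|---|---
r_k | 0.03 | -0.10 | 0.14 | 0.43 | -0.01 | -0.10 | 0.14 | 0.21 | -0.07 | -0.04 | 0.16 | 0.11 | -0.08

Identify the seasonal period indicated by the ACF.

4

The largest autocorrelation is r_4 = 0.43, with a weaker echo at lag 8 (0.21); the remaining lags stay at or below 0.16.
The dominant spike at lag 4 indicates a seasonal period of 4.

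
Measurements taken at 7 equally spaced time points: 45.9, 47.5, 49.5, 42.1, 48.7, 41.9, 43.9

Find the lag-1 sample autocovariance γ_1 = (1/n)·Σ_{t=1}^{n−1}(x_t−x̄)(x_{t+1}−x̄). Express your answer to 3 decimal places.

Mean x̄ = (45.9 + 47.5 + 49.5 + 42.1 + 48.7 + 41.9 + 43.9)/7 = 45.6429
Σ_{t=1}^{6}(x_t−x̄)(x_{t+1}−x̄) = -21.7747
γ_1 = -21.7747 / 7 = -3.111

-3.111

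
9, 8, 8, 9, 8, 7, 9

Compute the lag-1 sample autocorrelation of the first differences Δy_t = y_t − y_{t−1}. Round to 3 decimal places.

First differences Δy: -1, 0, 1, -1, -1, 2
Mean of differences = 0.0000
Numerator Σ(Δy_t−Δȳ)(Δy_{t+1}−Δȳ) = -2.0000
Denominator Σ(Δy_t−Δȳ)² = 8.0000
r_1(Δy) = -2.0000 / 8.0000 = -0.250

-0.250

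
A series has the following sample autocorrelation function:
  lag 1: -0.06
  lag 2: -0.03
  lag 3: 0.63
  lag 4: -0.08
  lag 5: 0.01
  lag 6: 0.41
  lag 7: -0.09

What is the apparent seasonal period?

3

The largest autocorrelation is r_3 = 0.63, with a weaker echo at lag 6 (0.41); the remaining lags stay at or below 0.01.
The dominant spike at lag 3 indicates a seasonal period of 3.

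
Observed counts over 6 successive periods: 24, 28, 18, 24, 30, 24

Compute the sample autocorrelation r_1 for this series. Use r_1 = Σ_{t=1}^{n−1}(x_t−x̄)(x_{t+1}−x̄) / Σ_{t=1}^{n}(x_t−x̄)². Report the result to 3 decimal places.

-0.318

Mean x̄ = (24 + 28 + 18 + 24 + 30 + 24)/6 = 24.6667
Deviations from mean: -0.6667, 3.3333, -6.6667, -0.6667, 5.3333, -0.6667
Σ(x_t−x̄)(x_{t+1}−x̄) = (-2.2222) + (-22.2222) + (4.4444) + (-3.5556) + (-3.5556) = -27.1111
Denominator Σ(x_t−x̄)² = 85.3333
r_1 = -27.1111 / 85.3333 = -0.318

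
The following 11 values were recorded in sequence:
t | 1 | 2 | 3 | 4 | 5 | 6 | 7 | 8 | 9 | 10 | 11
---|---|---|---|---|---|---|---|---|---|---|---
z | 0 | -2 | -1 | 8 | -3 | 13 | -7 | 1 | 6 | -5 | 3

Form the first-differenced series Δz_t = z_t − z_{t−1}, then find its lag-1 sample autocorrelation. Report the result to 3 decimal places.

First differences Δz: -2, 1, 9, -11, 16, -20, 8, 5, -11, 8
Mean of differences = 0.3000
Numerator Σ(Δz_t−Δz̄)(Δz_{t+1}−Δz̄) = -850.1900
Denominator Σ(Δz_t−Δz̄)² = 1136.1000
r_1(Δz) = -850.1900 / 1136.1000 = -0.748

-0.748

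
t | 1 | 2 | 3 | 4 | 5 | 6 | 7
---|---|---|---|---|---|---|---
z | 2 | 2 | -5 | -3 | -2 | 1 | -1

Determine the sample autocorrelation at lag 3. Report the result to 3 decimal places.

-0.391

Mean z̄ = (2 + 2 − 5 − 3 − 2 + 1 − 1)/7 = -0.8571
Deviations from mean: 2.8571, 2.8571, -4.1429, -2.1429, -1.1429, 1.8571, -0.1429
Numerator Σ_{t=1}^{4}(z_t−z̄)(z_{t+3}−z̄) = -16.7755
Denominator Σ(z_t−z̄)² = 42.8571
r_3 = -16.7755 / 42.8571 = -0.391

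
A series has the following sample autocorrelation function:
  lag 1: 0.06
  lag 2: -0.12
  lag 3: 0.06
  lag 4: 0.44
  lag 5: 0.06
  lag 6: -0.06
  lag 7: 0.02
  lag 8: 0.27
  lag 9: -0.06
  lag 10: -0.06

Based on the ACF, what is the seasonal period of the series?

The largest autocorrelation is r_4 = 0.44, with a weaker echo at lag 8 (0.27); the remaining lags stay at or below 0.06.
The dominant spike at lag 4 indicates a seasonal period of 4.

4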